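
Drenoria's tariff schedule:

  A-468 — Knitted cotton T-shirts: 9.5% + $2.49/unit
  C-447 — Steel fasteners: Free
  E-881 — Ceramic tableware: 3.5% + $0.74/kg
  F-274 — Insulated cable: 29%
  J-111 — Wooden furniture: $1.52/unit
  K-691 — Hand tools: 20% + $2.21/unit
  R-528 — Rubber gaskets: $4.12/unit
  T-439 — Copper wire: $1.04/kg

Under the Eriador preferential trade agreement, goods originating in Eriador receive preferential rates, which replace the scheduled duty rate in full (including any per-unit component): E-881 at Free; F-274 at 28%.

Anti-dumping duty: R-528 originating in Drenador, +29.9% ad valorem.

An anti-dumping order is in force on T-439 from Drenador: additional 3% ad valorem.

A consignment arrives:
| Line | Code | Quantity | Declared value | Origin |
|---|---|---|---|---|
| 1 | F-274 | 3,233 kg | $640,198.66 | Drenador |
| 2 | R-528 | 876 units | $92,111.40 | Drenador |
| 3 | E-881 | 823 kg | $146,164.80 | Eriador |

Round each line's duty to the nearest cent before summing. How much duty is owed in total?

Line 1 (F-274, Drenador, 3,233 kg, $640,198.66):
Base rate for F-274 is 29%.
F-274 has an FTA preferential rate, but origin Drenador is not Eriador; base rate stands.
Duty = $640,198.66 × 29% = $185,657.61.
Line 2 (R-528, Drenador, 876 units, $92,111.40):
Base rate for R-528 is $4.12/unit.
Additional duty on R-528 from Drenador: +29.9% ad valorem. Applied ad valorem rate = 29.9%.
Duty = $92,111.40 × 29.9% + 876 × $4.12 = $31,150.43.
Line 3 (E-881, Eriador, 823 kg, $146,164.80):
Base rate for E-881 is 3.5% + $0.74/kg.
Origin Eriador qualifies under the Drenoria–Eriador agreement and E-881 is covered: preferential rate Free applies instead.
Duty = $146,164.80 × 0% = $0.00.
Total = $185,657.61 + $31,150.43 + $0.00 = $216,808.04.

$216,808.04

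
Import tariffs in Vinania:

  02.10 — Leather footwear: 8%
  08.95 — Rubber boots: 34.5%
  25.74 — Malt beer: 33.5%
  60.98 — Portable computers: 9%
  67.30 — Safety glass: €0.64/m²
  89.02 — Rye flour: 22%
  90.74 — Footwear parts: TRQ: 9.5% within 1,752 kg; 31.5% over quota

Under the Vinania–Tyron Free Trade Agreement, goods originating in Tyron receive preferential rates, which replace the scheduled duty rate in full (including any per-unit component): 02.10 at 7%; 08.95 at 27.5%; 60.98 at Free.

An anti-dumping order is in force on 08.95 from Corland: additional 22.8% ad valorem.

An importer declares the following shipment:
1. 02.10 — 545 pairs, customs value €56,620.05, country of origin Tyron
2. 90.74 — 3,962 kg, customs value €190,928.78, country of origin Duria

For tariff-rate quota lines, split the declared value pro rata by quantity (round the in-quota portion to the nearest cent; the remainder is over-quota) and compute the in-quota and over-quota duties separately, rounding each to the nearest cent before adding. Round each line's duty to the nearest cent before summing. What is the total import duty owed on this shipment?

Line 1 (02.10, Tyron, 545 pairs, €56,620.05):
Base rate for 02.10 is 8%.
Origin Tyron qualifies under the Vinania–Tyron agreement and 02.10 is covered: preferential rate 7% applies instead.
Duty = €56,620.05 × 7% = €3,963.40.
Line 2 (90.74, Duria, 3,962 kg, €190,928.78):
Code 90.74 is under a tariff-rate quota (threshold 1,752 kg). In-quota: 1,752 kg at 9.5%; over-quota: 2,210 kg at 31.5%.
Pro-rata value split: in-quota = €190,928.78 × 1,752/3,962 = €84,428.88; over-quota = €190,928.78 − €84,428.88 = €106,499.90.
In-quota duty = €84,428.88 × 9.5% = €8,020.74. Over-quota duty = €106,499.90 × 31.5% = €33,547.47.
Line duty = €8,020.74 + €33,547.47 = €41,568.21.
Total = €3,963.40 + €41,568.21 = €45,531.61.

€45,531.61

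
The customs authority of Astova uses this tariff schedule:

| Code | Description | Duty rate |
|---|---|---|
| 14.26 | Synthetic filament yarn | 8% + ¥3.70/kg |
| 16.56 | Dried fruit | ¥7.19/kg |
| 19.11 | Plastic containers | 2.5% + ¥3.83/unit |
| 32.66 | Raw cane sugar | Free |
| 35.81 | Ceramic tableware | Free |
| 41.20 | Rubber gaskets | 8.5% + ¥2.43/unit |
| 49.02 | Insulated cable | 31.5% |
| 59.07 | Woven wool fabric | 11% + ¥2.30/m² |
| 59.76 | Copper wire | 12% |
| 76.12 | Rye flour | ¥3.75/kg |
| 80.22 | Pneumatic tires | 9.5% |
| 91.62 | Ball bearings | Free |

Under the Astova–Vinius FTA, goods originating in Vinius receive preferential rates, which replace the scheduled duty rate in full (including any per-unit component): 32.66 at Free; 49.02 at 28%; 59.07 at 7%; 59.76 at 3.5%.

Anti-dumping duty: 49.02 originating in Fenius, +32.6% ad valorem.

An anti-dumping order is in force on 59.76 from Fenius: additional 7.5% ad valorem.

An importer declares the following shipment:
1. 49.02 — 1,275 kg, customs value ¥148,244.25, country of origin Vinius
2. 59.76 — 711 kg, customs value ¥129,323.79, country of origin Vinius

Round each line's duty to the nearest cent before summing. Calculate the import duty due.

¥46,034.72

Line 1 (49.02, Vinius, 1,275 kg, ¥148,244.25):
Base rate for 49.02 is 31.5%.
Origin Vinius qualifies under the Astova–Vinius agreement and 49.02 is covered: preferential rate 28% applies instead.
The additional-duty order on 49.02 targets Fenius, not Vinius; it does not apply.
Duty = ¥148,244.25 × 28% = ¥41,508.39.
Line 2 (59.76, Vinius, 711 kg, ¥129,323.79):
Base rate for 59.76 is 12%.
Origin Vinius qualifies under the Astova–Vinius agreement and 59.76 is covered: preferential rate 3.5% applies instead.
The additional-duty order on 59.76 targets Fenius, not Vinius; it does not apply.
Duty = ¥129,323.79 × 3.5% = ¥4,526.33.
Total = ¥41,508.39 + ¥4,526.33 = ¥46,034.72.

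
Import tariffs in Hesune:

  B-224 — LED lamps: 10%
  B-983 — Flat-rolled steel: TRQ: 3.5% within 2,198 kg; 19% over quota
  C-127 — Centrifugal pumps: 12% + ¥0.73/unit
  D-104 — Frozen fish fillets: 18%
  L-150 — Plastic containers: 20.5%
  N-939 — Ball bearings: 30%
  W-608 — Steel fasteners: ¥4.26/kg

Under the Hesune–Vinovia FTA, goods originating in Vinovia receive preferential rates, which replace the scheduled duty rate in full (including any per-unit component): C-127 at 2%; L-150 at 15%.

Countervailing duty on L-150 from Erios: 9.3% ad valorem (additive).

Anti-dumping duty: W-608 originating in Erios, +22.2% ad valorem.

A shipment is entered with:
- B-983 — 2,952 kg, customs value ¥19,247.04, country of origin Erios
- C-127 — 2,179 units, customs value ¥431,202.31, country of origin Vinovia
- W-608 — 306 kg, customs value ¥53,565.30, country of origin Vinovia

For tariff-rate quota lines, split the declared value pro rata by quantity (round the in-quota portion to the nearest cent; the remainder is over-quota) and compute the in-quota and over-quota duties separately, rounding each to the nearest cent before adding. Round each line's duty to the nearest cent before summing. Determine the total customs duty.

¥11,363.25

Line 1 (B-983, Erios, 2,952 kg, ¥19,247.04):
Code B-983 is under a tariff-rate quota (threshold 2,198 kg). In-quota: 2,198 kg at 3.5%; over-quota: 754 kg at 19%.
Pro-rata value split: in-quota = ¥19,247.04 × 2,198/2,952 = ¥14,330.96; over-quota = ¥19,247.04 − ¥14,330.96 = ¥4,916.08.
In-quota duty = ¥14,330.96 × 3.5% = ¥501.58. Over-quota duty = ¥4,916.08 × 19% = ¥934.06.
Line duty = ¥501.58 + ¥934.06 = ¥1,435.64.
Line 2 (C-127, Vinovia, 2,179 units, ¥431,202.31):
Base rate for C-127 is 12% + ¥0.73/unit.
Origin Vinovia qualifies under the Hesune–Vinovia agreement and C-127 is covered: preferential rate 2% applies instead.
Duty = ¥431,202.31 × 2% = ¥8,624.05.
Line 3 (W-608, Vinovia, 306 kg, ¥53,565.30):
Base rate for W-608 is ¥4.26/kg.
Origin Vinovia is the FTA partner but W-608 is not on the preference list; base rate stands.
The additional-duty order on W-608 targets Erios, not Vinovia; it does not apply.
Duty = 306 × ¥4.26 = ¥1,303.56.
Total = ¥1,435.64 + ¥8,624.05 + ¥1,303.56 = ¥11,363.25.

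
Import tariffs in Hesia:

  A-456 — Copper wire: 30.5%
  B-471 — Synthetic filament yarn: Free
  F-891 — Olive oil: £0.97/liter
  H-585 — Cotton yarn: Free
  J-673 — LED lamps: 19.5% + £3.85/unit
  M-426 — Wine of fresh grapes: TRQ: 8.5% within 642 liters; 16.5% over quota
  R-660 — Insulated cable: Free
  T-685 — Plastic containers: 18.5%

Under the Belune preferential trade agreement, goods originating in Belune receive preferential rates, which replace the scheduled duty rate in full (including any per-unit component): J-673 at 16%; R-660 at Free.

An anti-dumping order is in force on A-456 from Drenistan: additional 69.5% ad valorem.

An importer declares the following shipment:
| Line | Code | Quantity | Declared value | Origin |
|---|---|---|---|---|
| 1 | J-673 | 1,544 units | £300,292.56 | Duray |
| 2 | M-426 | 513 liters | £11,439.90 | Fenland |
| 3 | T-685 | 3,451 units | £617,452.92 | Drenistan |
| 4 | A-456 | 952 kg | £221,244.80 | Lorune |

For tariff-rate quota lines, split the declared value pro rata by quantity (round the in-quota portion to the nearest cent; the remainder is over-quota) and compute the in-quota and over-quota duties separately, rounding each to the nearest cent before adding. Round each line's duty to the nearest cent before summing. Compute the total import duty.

Line 1 (J-673, Duray, 1,544 units, £300,292.56):
Base rate for J-673 is 19.5% + £3.85/unit.
J-673 has an FTA preferential rate, but origin Duray is not Belune; base rate stands.
Duty = £300,292.56 × 19.5% + 1,544 × £3.85 = £64,501.45.
Line 2 (M-426, Fenland, 513 liters, £11,439.90):
Code M-426 is under a tariff-rate quota (threshold 642 liters). Quantity 513 liters is within the quota, so the in-quota rate 8.5% applies to the full value.
Duty = £11,439.90 × 8.5% = £972.39.
Line 3 (T-685, Drenistan, 3,451 units, £617,452.92):
Base rate for T-685 is 18.5%.
Duty = £617,452.92 × 18.5% = £114,228.79.
Line 4 (A-456, Lorune, 952 kg, £221,244.80):
Base rate for A-456 is 30.5%.
The additional-duty order on A-456 targets Drenistan, not Lorune; it does not apply.
Duty = £221,244.80 × 30.5% = £67,479.66.
Total = £64,501.45 + £972.39 + £114,228.79 + £67,479.66 = £247,182.29.

£247,182.29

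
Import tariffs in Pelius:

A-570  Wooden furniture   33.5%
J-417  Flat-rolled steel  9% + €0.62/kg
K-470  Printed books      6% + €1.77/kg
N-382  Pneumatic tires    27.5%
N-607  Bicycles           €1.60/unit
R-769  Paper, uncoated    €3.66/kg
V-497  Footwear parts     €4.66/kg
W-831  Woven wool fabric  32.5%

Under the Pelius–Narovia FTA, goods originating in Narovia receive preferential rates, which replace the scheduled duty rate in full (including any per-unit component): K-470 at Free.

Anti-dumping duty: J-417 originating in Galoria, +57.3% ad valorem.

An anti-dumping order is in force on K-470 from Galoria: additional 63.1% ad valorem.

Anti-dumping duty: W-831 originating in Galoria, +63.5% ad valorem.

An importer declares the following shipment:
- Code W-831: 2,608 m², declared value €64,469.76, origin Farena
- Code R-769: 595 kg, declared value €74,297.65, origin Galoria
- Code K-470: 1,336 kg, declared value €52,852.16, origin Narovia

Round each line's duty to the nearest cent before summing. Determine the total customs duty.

€23,130.37

Line 1 (W-831, Farena, 2,608 m², €64,469.76):
Base rate for W-831 is 32.5%.
The additional-duty order on W-831 targets Galoria, not Farena; it does not apply.
Duty = €64,469.76 × 32.5% = €20,952.67.
Line 2 (R-769, Galoria, 595 kg, €74,297.65):
Base rate for R-769 is €3.66/kg.
Duty = 595 × €3.66 = €2,177.70.
Line 3 (K-470, Narovia, 1,336 kg, €52,852.16):
Base rate for K-470 is 6% + €1.77/kg.
Origin Narovia qualifies under the Pelius–Narovia agreement and K-470 is covered: preferential rate Free applies instead.
The additional-duty order on K-470 targets Galoria, not Narovia; it does not apply.
Duty = €52,852.16 × 0% = €0.00.
Total = €20,952.67 + €2,177.70 + €0.00 = €23,130.37.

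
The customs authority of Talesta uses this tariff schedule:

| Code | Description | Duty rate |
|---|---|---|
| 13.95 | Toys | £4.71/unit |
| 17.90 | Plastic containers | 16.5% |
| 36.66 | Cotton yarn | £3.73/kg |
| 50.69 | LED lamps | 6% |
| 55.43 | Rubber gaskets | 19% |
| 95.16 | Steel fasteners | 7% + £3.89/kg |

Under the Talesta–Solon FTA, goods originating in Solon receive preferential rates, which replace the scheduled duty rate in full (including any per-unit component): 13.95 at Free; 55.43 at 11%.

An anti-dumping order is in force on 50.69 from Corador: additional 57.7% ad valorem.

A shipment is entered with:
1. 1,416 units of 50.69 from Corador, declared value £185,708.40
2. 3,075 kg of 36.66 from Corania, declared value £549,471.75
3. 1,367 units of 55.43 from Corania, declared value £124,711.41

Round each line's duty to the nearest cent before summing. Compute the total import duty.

£153,461.17

Line 1 (50.69, Corador, 1,416 units, £185,708.40):
Base rate for 50.69 is 6%.
Additional duty on 50.69 from Corador: +57.7%. Applied ad valorem rate: 6% + 57.7% = 63.7%.
Duty = £185,708.40 × 63.7% = £118,296.25.
Line 2 (36.66, Corania, 3,075 kg, £549,471.75):
Base rate for 36.66 is £3.73/kg.
Duty = 3,075 × £3.73 = £11,469.75.
Line 3 (55.43, Corania, 1,367 units, £124,711.41):
Base rate for 55.43 is 19%.
55.43 has an FTA preferential rate, but origin Corania is not Solon; base rate stands.
Duty = £124,711.41 × 19% = £23,695.17.
Total = £118,296.25 + £11,469.75 + £23,695.17 = £153,461.17.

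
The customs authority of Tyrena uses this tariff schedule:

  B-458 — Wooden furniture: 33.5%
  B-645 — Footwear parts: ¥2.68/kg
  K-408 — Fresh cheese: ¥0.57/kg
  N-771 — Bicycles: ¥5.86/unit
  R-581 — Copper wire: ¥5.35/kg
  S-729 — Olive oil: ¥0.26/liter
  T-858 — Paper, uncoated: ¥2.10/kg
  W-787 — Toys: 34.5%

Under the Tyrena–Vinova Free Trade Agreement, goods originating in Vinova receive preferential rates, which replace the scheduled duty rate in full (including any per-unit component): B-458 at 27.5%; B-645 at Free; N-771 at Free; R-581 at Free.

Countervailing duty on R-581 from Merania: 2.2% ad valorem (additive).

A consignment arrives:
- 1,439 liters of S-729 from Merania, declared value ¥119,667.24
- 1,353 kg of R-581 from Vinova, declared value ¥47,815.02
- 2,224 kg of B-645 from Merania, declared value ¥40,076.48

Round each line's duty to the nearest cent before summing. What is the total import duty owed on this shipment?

Line 1 (S-729, Merania, 1,439 liters, ¥119,667.24):
Base rate for S-729 is ¥0.26/liter.
Duty = 1,439 × ¥0.26 = ¥374.14.
Line 2 (R-581, Vinova, 1,353 kg, ¥47,815.02):
Base rate for R-581 is ¥5.35/kg.
Origin Vinova qualifies under the Tyrena–Vinova agreement and R-581 is covered: preferential rate Free applies instead.
The additional-duty order on R-581 targets Merania, not Vinova; it does not apply.
Duty = ¥47,815.02 × 0% = ¥0.00.
Line 3 (B-645, Merania, 2,224 kg, ¥40,076.48):
Base rate for B-645 is ¥2.68/kg.
B-645 has an FTA preferential rate, but origin Merania is not Vinova; base rate stands.
Duty = 2,224 × ¥2.68 = ¥5,960.32.
Total = ¥374.14 + ¥0.00 + ¥5,960.32 = ¥6,334.46.

¥6,334.46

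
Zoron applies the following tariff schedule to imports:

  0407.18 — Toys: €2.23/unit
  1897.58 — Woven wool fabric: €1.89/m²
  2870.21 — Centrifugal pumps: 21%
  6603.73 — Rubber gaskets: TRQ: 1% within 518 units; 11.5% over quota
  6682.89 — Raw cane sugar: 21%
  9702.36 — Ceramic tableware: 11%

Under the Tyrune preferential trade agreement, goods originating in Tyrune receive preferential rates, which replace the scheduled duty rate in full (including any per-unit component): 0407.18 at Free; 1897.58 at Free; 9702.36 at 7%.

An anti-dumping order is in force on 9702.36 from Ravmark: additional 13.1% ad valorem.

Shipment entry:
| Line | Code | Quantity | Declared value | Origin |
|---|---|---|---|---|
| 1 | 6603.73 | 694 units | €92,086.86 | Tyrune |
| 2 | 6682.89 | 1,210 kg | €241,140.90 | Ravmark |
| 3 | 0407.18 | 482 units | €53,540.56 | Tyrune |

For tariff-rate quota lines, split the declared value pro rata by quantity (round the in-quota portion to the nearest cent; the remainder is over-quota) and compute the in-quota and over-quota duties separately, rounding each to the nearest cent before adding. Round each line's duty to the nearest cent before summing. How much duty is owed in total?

Line 1 (6603.73, Tyrune, 694 units, €92,086.86):
Code 6603.73 is under a tariff-rate quota (threshold 518 units). In-quota: 518 units at 1%; over-quota: 176 units at 11.5%.
Pro-rata value split: in-quota = €92,086.86 × 518/694 = €68,733.42; over-quota = €92,086.86 − €68,733.42 = €23,353.44.
In-quota duty = €68,733.42 × 1% = €687.33. Over-quota duty = €23,353.44 × 11.5% = €2,685.65.
Line duty = €687.33 + €2,685.65 = €3,372.98.
Line 2 (6682.89, Ravmark, 1,210 kg, €241,140.90):
Base rate for 6682.89 is 21%.
Duty = €241,140.90 × 21% = €50,639.59.
Line 3 (0407.18, Tyrune, 482 units, €53,540.56):
Base rate for 0407.18 is €2.23/unit.
Origin Tyrune qualifies under the Zoron–Tyrune agreement and 0407.18 is covered: preferential rate Free applies instead.
Duty = €53,540.56 × 0% = €0.00.
Total = €3,372.98 + €50,639.59 + €0.00 = €54,012.57.

€54,012.57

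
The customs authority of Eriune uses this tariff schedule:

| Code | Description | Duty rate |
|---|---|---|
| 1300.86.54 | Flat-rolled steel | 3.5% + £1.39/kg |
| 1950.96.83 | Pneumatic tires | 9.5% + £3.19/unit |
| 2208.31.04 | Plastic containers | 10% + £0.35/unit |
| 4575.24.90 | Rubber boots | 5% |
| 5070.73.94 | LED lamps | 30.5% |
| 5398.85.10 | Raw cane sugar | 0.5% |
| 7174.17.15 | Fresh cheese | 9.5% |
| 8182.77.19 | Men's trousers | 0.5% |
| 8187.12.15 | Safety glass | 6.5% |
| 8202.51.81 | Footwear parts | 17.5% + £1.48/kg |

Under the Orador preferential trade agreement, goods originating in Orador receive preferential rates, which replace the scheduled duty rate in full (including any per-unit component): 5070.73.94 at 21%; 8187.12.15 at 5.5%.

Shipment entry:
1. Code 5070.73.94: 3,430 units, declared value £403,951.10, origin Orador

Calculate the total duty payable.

£84,829.73

Line 1 (5070.73.94, Orador, 3,430 units, £403,951.10):
Base rate for 5070.73.94 is 30.5%.
Origin Orador qualifies under the Eriune–Orador agreement and 5070.73.94 is covered: preferential rate 21% applies instead.
Duty = £403,951.10 × 21% = £84,829.73.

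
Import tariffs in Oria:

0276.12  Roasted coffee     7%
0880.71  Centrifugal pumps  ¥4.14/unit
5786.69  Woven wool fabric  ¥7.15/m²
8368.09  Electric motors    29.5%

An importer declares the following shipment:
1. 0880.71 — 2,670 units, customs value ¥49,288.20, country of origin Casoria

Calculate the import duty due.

Line 1 (0880.71, Casoria, 2,670 units, ¥49,288.20):
Base rate for 0880.71 is ¥4.14/unit.
Duty = 2,670 × ¥4.14 = ¥11,053.80.

¥11,053.80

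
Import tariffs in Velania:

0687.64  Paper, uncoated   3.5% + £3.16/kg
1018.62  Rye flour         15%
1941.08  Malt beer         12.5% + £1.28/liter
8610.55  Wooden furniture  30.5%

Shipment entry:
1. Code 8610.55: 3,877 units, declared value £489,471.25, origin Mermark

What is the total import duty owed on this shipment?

£149,288.73

Line 1 (8610.55, Mermark, 3,877 units, £489,471.25):
Base rate for 8610.55 is 30.5%.
Duty = £489,471.25 × 30.5% = £149,288.73.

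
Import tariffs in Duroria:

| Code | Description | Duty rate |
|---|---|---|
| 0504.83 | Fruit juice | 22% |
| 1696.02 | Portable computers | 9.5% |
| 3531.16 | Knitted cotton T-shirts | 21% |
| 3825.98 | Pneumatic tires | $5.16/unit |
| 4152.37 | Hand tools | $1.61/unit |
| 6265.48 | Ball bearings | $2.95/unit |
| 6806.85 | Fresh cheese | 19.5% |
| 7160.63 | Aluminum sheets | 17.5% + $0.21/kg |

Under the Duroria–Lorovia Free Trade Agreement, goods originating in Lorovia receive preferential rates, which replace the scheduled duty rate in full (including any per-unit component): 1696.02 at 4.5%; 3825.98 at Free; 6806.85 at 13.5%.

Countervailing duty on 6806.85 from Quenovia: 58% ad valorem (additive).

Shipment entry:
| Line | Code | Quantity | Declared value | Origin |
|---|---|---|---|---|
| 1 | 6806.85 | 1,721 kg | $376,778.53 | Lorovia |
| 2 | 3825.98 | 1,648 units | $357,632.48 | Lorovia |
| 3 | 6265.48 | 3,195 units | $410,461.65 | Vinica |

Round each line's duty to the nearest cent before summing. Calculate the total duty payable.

$60,290.35

Line 1 (6806.85, Lorovia, 1,721 kg, $376,778.53):
Base rate for 6806.85 is 19.5%.
Origin Lorovia qualifies under the Duroria–Lorovia agreement and 6806.85 is covered: preferential rate 13.5% applies instead.
The additional-duty order on 6806.85 targets Quenovia, not Lorovia; it does not apply.
Duty = $376,778.53 × 13.5% = $50,865.10.
Line 2 (3825.98, Lorovia, 1,648 units, $357,632.48):
Base rate for 3825.98 is $5.16/unit.
Origin Lorovia qualifies under the Duroria–Lorovia agreement and 3825.98 is covered: preferential rate Free applies instead.
Duty = $357,632.48 × 0% = $0.00.
Line 3 (6265.48, Vinica, 3,195 units, $410,461.65):
Base rate for 6265.48 is $2.95/unit.
Duty = 3,195 × $2.95 = $9,425.25.
Total = $50,865.10 + $0.00 + $9,425.25 = $60,290.35.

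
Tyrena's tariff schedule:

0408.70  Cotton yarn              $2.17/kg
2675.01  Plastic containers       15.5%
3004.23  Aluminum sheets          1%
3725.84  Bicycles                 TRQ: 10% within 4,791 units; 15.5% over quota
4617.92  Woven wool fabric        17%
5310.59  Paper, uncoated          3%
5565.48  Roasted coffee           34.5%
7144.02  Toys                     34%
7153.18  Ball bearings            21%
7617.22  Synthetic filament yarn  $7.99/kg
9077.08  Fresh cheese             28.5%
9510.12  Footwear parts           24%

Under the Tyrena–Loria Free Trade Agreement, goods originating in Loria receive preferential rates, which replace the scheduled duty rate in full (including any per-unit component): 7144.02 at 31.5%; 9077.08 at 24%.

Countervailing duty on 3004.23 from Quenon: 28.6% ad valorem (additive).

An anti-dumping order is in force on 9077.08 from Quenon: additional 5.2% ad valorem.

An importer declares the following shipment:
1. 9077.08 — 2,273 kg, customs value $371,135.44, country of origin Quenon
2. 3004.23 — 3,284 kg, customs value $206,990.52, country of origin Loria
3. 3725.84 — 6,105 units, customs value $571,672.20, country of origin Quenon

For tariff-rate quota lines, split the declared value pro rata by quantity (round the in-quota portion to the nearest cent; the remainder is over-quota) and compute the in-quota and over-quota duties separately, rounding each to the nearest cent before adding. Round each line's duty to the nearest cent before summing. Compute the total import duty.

$191,077.13

Line 1 (9077.08, Quenon, 2,273 kg, $371,135.44):
Base rate for 9077.08 is 28.5%.
9077.08 has an FTA preferential rate, but origin Quenon is not Loria; base rate stands.
Additional duty on 9077.08 from Quenon: +5.2%. Applied ad valorem rate: 28.5% + 5.2% = 33.7%.
Duty = $371,135.44 × 33.7% = $125,072.64.
Line 2 (3004.23, Loria, 3,284 kg, $206,990.52):
Base rate for 3004.23 is 1%.
Origin Loria is the FTA partner but 3004.23 is not on the preference list; base rate stands.
The additional-duty order on 3004.23 targets Quenon, not Loria; it does not apply.
Duty = $206,990.52 × 1% = $2,069.91.
Line 3 (3725.84, Quenon, 6,105 units, $571,672.20):
Code 3725.84 is under a tariff-rate quota (threshold 4,791 units). In-quota: 4,791 units at 10%; over-quota: 1,314 units at 15.5%.
Pro-rata value split: in-quota = $571,672.20 × 4,791/6,105 = $448,629.24; over-quota = $571,672.20 − $448,629.24 = $123,042.96.
In-quota duty = $448,629.24 × 10% = $44,862.92. Over-quota duty = $123,042.96 × 15.5% = $19,071.66.
Line duty = $44,862.92 + $19,071.66 = $63,934.58.
Total = $125,072.64 + $2,069.91 + $63,934.58 = $191,077.13.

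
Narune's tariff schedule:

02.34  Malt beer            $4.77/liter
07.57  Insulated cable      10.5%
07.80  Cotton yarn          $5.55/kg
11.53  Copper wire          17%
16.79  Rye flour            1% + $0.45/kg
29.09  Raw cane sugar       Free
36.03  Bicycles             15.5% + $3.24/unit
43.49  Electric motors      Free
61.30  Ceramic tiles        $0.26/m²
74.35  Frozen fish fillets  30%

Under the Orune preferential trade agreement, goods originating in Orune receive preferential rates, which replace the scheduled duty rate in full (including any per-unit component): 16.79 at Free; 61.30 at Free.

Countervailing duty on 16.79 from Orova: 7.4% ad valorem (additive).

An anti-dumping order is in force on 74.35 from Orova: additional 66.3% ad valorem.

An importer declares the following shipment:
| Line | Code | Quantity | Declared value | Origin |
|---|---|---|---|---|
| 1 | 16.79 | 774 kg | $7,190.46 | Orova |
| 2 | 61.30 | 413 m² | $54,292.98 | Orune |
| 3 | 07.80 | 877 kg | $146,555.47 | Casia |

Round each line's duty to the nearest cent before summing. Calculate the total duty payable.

Line 1 (16.79, Orova, 774 kg, $7,190.46):
Base rate for 16.79 is 1% + $0.45/kg.
16.79 has an FTA preferential rate, but origin Orova is not Orune; base rate stands.
Additional duty on 16.79 from Orova: +7.4%. Applied ad valorem rate: 1% + 7.4% = 8.4%.
Duty = $7,190.46 × 8.4% + 774 × $0.45 = $952.30.
Line 2 (61.30, Orune, 413 m², $54,292.98):
Base rate for 61.30 is $0.26/m².
Origin Orune qualifies under the Narune–Orune agreement and 61.30 is covered: preferential rate Free applies instead.
Duty = $54,292.98 × 0% = $0.00.
Line 3 (07.80, Casia, 877 kg, $146,555.47):
Base rate for 07.80 is $5.55/kg.
Duty = 877 × $5.55 = $4,867.35.
Total = $952.30 + $0.00 + $4,867.35 = $5,819.65.

$5,819.65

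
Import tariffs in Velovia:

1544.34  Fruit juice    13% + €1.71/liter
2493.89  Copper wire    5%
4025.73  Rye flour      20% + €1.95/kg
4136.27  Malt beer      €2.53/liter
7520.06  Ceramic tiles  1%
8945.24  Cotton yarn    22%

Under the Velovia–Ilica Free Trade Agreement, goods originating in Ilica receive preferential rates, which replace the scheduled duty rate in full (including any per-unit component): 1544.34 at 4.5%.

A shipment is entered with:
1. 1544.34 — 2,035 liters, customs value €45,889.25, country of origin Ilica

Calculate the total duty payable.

Line 1 (1544.34, Ilica, 2,035 liters, €45,889.25):
Base rate for 1544.34 is 13% + €1.71/liter.
Origin Ilica qualifies under the Velovia–Ilica agreement and 1544.34 is covered: preferential rate 4.5% applies instead.
Duty = €45,889.25 × 4.5% = €2,065.02.

€2,065.02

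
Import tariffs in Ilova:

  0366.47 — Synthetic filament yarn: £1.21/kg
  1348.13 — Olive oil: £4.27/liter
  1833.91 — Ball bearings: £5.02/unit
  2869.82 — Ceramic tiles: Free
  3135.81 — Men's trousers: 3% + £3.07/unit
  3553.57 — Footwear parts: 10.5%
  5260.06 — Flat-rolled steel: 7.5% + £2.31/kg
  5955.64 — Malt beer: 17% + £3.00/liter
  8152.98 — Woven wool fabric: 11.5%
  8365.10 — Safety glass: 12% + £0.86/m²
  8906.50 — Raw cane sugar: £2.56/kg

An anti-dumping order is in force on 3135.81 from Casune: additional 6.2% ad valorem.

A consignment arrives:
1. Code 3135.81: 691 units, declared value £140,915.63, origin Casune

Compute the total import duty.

£15,085.61

Line 1 (3135.81, Casune, 691 units, £140,915.63):
Base rate for 3135.81 is 3% + £3.07/unit.
Additional duty on 3135.81 from Casune: +6.2%. Applied ad valorem rate: 3% + 6.2% = 9.2%.
Duty = £140,915.63 × 9.2% + 691 × £3.07 = £15,085.61.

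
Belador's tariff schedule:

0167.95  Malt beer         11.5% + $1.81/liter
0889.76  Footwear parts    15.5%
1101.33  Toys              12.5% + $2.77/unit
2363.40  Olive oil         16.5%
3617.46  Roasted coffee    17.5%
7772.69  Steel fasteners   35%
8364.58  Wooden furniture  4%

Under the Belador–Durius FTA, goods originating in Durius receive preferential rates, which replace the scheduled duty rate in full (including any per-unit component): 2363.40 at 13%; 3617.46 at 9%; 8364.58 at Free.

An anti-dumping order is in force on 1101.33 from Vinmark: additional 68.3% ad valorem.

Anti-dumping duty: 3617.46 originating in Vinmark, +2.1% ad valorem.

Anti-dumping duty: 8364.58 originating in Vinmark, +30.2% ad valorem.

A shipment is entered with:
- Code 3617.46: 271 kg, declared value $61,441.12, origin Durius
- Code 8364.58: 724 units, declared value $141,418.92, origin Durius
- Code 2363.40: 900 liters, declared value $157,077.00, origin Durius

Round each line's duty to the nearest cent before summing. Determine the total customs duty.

$25,949.71

Line 1 (3617.46, Durius, 271 kg, $61,441.12):
Base rate for 3617.46 is 17.5%.
Origin Durius qualifies under the Belador–Durius agreement and 3617.46 is covered: preferential rate 9% applies instead.
The additional-duty order on 3617.46 targets Vinmark, not Durius; it does not apply.
Duty = $61,441.12 × 9% = $5,529.70.
Line 2 (8364.58, Durius, 724 units, $141,418.92):
Base rate for 8364.58 is 4%.
Origin Durius qualifies under the Belador–Durius agreement and 8364.58 is covered: preferential rate Free applies instead.
The additional-duty order on 8364.58 targets Vinmark, not Durius; it does not apply.
Duty = $141,418.92 × 0% = $0.00.
Line 3 (2363.40, Durius, 900 liters, $157,077.00):
Base rate for 2363.40 is 16.5%.
Origin Durius qualifies under the Belador–Durius agreement and 2363.40 is covered: preferential rate 13% applies instead.
Duty = $157,077.00 × 13% = $20,420.01.
Total = $5,529.70 + $0.00 + $20,420.01 = $25,949.71.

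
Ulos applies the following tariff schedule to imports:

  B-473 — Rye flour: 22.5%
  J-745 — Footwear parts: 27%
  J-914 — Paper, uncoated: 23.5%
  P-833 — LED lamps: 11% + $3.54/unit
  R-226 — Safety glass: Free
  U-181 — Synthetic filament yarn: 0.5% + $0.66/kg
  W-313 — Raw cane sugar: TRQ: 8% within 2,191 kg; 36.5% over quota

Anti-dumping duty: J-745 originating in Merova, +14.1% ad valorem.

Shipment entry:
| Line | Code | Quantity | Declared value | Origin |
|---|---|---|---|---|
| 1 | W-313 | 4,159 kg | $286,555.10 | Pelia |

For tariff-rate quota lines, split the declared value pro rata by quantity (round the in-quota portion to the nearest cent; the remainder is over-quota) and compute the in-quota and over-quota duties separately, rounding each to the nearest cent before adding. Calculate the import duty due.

Line 1 (W-313, Pelia, 4,159 kg, $286,555.10):
Code W-313 is under a tariff-rate quota (threshold 2,191 kg). In-quota: 2,191 kg at 8%; over-quota: 1,968 kg at 36.5%.
Pro-rata value split: in-quota = $286,555.10 × 2,191/4,159 = $150,959.90; over-quota = $286,555.10 − $150,959.90 = $135,595.20.
In-quota duty = $150,959.90 × 8% = $12,076.79. Over-quota duty = $135,595.20 × 36.5% = $49,492.25.
Line duty = $12,076.79 + $49,492.25 = $61,569.04.

$61,569.04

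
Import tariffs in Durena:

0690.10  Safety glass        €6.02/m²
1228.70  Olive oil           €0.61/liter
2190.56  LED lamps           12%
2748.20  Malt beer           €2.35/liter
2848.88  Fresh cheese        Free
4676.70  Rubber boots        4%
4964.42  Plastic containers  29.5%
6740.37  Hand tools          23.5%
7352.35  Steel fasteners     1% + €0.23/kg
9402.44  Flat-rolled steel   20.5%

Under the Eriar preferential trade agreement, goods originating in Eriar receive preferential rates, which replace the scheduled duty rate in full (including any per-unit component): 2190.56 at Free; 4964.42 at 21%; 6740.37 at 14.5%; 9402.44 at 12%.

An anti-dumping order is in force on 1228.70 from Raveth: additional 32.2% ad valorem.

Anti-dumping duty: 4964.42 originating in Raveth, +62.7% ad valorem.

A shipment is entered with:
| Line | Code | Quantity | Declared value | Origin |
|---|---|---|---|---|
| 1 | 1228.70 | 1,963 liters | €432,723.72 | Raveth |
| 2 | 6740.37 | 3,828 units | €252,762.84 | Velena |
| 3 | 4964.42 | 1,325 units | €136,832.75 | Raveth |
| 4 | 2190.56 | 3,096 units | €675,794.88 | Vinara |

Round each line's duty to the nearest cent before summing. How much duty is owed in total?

Line 1 (1228.70, Raveth, 1,963 liters, €432,723.72):
Base rate for 1228.70 is €0.61/liter.
Additional duty on 1228.70 from Raveth: +32.2% ad valorem. Applied ad valorem rate = 32.2%.
Duty = €432,723.72 × 32.2% + 1,963 × €0.61 = €140,534.47.
Line 2 (6740.37, Velena, 3,828 units, €252,762.84):
Base rate for 6740.37 is 23.5%.
6740.37 has an FTA preferential rate, but origin Velena is not Eriar; base rate stands.
Duty = €252,762.84 × 23.5% = €59,399.27.
Line 3 (4964.42, Raveth, 1,325 units, €136,832.75):
Base rate for 4964.42 is 29.5%.
4964.42 has an FTA preferential rate, but origin Raveth is not Eriar; base rate stands.
Additional duty on 4964.42 from Raveth: +62.7%. Applied ad valorem rate: 29.5% + 62.7% = 92.2%.
Duty = €136,832.75 × 92.2% = €126,159.80.
Line 4 (2190.56, Vinara, 3,096 units, €675,794.88):
Base rate for 2190.56 is 12%.
2190.56 has an FTA preferential rate, but origin Vinara is not Eriar; base rate stands.
Duty = €675,794.88 × 12% = €81,095.39.
Total = €140,534.47 + €59,399.27 + €126,159.80 + €81,095.39 = €407,188.93.

€407,188.93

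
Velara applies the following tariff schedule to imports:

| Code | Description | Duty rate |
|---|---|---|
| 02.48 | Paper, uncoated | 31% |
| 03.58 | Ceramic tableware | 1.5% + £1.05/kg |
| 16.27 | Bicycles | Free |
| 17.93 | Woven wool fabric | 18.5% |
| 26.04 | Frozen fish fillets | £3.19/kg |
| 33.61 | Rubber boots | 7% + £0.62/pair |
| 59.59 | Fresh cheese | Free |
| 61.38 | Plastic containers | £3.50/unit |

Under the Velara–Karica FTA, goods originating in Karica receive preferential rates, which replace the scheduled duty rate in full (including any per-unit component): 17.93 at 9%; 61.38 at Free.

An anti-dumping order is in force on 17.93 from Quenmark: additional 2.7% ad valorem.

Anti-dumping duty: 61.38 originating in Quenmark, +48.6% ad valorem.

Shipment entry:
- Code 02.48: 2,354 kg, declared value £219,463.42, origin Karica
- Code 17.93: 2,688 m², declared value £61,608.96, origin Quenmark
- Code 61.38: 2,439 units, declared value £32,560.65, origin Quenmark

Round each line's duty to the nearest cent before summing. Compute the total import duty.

£105,455.74

Line 1 (02.48, Karica, 2,354 kg, £219,463.42):
Base rate for 02.48 is 31%.
Origin Karica is the FTA partner but 02.48 is not on the preference list; base rate stands.
Duty = £219,463.42 × 31% = £68,033.66.
Line 2 (17.93, Quenmark, 2,688 m², £61,608.96):
Base rate for 17.93 is 18.5%.
17.93 has an FTA preferential rate, but origin Quenmark is not Karica; base rate stands.
Additional duty on 17.93 from Quenmark: +2.7%. Applied ad valorem rate: 18.5% + 2.7% = 21.2%.
Duty = £61,608.96 × 21.2% = £13,061.10.
Line 3 (61.38, Quenmark, 2,439 units, £32,560.65):
Base rate for 61.38 is £3.50/unit.
61.38 has an FTA preferential rate, but origin Quenmark is not Karica; base rate stands.
Additional duty on 61.38 from Quenmark: +48.6% ad valorem. Applied ad valorem rate = 48.6%.
Duty = £32,560.65 × 48.6% + 2,439 × £3.50 = £24,360.98.
Total = £68,033.66 + £13,061.10 + £24,360.98 = £105,455.74.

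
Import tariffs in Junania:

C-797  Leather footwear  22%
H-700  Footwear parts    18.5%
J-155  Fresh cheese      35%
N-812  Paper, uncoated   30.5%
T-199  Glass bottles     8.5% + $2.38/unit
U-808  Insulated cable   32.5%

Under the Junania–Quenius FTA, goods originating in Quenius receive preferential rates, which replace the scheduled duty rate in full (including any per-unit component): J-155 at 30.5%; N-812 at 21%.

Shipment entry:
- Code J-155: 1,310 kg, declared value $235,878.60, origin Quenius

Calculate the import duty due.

$71,942.97

Line 1 (J-155, Quenius, 1,310 kg, $235,878.60):
Base rate for J-155 is 35%.
Origin Quenius qualifies under the Junania–Quenius agreement and J-155 is covered: preferential rate 30.5% applies instead.
Duty = $235,878.60 × 30.5% = $71,942.97.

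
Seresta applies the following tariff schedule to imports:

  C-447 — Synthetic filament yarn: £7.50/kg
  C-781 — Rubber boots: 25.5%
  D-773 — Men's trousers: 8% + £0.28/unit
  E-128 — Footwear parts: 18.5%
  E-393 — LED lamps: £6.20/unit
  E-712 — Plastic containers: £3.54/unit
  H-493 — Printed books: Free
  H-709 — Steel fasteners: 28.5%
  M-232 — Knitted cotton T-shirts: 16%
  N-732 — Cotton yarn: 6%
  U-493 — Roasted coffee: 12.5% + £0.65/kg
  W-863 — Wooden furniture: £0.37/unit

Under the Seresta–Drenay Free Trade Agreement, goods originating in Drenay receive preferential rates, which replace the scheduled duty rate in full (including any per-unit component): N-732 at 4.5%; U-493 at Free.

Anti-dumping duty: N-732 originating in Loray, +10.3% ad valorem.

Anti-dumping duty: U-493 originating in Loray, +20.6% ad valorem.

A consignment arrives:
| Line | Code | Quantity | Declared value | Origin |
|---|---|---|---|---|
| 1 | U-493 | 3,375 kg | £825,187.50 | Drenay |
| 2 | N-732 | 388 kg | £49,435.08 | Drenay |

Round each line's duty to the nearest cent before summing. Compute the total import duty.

£2,224.58

Line 1 (U-493, Drenay, 3,375 kg, £825,187.50):
Base rate for U-493 is 12.5% + £0.65/kg.
Origin Drenay qualifies under the Seresta–Drenay agreement and U-493 is covered: preferential rate Free applies instead.
The additional-duty order on U-493 targets Loray, not Drenay; it does not apply.
Duty = £825,187.50 × 0% = £0.00.
Line 2 (N-732, Drenay, 388 kg, £49,435.08):
Base rate for N-732 is 6%.
Origin Drenay qualifies under the Seresta–Drenay agreement and N-732 is covered: preferential rate 4.5% applies instead.
The additional-duty order on N-732 targets Loray, not Drenay; it does not apply.
Duty = £49,435.08 × 4.5% = £2,224.58.
Total = £0.00 + £2,224.58 = £2,224.58.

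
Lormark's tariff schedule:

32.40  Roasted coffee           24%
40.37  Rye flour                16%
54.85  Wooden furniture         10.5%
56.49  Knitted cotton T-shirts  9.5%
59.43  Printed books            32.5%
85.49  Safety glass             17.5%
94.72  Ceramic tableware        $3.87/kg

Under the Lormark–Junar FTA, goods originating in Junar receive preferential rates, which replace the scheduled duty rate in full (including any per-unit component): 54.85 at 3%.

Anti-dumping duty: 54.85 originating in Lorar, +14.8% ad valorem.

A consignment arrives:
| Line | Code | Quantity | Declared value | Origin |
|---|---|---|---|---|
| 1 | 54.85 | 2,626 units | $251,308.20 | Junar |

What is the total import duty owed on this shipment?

$7,539.25

Line 1 (54.85, Junar, 2,626 units, $251,308.20):
Base rate for 54.85 is 10.5%.
Origin Junar qualifies under the Lormark–Junar agreement and 54.85 is covered: preferential rate 3% applies instead.
The additional-duty order on 54.85 targets Lorar, not Junar; it does not apply.
Duty = $251,308.20 × 3% = $7,539.25.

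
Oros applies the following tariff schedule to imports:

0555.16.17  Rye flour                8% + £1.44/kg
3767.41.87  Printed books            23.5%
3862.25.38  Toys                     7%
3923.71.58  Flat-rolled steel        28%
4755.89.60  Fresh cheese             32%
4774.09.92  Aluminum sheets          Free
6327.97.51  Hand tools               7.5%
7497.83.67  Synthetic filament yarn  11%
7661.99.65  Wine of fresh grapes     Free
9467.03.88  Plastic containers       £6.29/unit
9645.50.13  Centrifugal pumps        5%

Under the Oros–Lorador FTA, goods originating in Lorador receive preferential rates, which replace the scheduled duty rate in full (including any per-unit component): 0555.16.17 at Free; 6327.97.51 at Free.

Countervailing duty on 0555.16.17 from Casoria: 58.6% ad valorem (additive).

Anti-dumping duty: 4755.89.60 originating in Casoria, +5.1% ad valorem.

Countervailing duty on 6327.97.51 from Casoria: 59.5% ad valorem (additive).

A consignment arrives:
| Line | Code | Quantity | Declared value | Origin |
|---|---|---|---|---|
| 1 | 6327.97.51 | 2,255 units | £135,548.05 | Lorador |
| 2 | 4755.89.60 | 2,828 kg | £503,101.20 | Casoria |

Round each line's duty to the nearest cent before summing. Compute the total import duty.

£186,650.55

Line 1 (6327.97.51, Lorador, 2,255 units, £135,548.05):
Base rate for 6327.97.51 is 7.5%.
Origin Lorador qualifies under the Oros–Lorador agreement and 6327.97.51 is covered: preferential rate Free applies instead.
The additional-duty order on 6327.97.51 targets Casoria, not Lorador; it does not apply.
Duty = £135,548.05 × 0% = £0.00.
Line 2 (4755.89.60, Casoria, 2,828 kg, £503,101.20):
Base rate for 4755.89.60 is 32%.
Additional duty on 4755.89.60 from Casoria: +5.1%. Applied ad valorem rate: 32% + 5.1% = 37.1%.
Duty = £503,101.20 × 37.1% = £186,650.55.
Total = £0.00 + £186,650.55 = £186,650.55.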